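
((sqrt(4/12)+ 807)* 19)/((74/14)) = 133* sqrt(3)/111+ 107331/37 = 2902.91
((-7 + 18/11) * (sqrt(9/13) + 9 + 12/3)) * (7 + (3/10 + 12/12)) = -63661/110-14691 * sqrt(13)/1430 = -615.78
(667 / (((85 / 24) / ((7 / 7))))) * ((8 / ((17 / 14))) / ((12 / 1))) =149408 / 1445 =103.40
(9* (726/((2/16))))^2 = 2732361984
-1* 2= -2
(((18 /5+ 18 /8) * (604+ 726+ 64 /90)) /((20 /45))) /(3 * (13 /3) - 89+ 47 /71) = -82906629 /356600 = -232.49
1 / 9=0.11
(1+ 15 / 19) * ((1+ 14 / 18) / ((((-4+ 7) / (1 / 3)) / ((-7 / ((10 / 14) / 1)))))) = -26656 / 7695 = -3.46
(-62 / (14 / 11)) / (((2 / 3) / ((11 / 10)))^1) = -11253 / 140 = -80.38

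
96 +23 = 119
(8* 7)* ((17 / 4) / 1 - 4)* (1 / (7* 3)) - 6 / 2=-7 / 3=-2.33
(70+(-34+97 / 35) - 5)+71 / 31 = 39127 / 1085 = 36.06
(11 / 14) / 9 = 11 / 126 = 0.09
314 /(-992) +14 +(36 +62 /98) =50.32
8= 8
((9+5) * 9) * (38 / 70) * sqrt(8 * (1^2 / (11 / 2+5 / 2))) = 342 / 5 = 68.40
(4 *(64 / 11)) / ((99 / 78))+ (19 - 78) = -14761 / 363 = -40.66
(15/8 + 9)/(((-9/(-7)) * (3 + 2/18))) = 87/32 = 2.72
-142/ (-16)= 71/ 8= 8.88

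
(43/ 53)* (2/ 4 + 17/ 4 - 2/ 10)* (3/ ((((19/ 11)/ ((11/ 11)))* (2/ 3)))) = 387387/ 40280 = 9.62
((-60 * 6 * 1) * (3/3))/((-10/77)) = 2772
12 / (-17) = -12 / 17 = -0.71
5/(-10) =-1/2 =-0.50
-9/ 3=-3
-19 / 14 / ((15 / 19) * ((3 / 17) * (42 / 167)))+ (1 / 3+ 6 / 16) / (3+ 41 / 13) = -32698667 / 846720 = -38.62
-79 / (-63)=79 / 63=1.25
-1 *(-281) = 281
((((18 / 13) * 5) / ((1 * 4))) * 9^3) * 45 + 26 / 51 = 75288151 / 1326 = 56778.39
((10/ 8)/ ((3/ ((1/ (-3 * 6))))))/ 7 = -0.00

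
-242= -242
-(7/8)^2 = -49/64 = -0.77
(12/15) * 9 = 36/5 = 7.20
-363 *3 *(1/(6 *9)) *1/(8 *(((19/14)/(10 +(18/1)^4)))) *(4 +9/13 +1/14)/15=-1835627717/29640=-61930.76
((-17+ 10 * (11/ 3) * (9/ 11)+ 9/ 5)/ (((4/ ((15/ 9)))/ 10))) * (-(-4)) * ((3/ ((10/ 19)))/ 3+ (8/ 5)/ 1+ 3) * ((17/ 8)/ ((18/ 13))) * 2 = 531505/ 108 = 4921.34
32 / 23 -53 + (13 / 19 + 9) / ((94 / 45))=-964771 / 20539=-46.97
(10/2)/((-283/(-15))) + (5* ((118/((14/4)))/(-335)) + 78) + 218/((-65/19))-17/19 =2154537074/163917845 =13.14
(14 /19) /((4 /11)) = 77 /38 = 2.03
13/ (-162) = -0.08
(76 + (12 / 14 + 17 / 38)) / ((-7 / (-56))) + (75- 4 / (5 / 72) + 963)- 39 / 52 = 4250909 / 2660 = 1598.09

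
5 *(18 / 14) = 45 / 7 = 6.43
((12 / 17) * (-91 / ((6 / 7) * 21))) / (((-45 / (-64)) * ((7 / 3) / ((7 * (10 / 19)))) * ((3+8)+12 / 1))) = -23296 / 66861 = -0.35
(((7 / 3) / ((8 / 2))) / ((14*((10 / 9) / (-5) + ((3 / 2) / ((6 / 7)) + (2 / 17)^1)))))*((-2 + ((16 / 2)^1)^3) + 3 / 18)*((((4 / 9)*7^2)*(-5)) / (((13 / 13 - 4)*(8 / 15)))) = 63745325 / 72504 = 879.20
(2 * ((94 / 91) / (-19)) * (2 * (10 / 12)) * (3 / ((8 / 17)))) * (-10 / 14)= 19975 / 24206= 0.83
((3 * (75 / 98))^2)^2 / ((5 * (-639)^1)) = -56953125 / 6548813936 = -0.01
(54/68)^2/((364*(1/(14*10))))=3645/15028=0.24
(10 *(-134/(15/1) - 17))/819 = -778/2457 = -0.32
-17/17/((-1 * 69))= 0.01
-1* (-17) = 17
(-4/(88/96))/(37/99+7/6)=-864/305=-2.83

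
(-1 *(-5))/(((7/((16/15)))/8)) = 128/21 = 6.10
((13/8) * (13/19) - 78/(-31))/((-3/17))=-290615/14136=-20.56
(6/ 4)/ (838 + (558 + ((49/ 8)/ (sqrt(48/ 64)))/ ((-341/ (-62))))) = 3040488/ 2829678431- 1617 * sqrt(3)/ 2829678431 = 0.00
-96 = -96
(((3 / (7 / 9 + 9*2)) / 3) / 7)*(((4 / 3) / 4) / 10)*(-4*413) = -354 / 845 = -0.42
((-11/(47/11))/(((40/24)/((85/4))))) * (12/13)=-18513/611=-30.30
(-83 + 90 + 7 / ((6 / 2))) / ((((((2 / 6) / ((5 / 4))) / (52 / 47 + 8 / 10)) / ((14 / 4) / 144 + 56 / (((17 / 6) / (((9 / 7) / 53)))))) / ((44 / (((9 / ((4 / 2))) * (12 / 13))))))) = 3663904244 / 10290321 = 356.05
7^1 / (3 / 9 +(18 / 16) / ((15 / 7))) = 840 / 103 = 8.16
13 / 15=0.87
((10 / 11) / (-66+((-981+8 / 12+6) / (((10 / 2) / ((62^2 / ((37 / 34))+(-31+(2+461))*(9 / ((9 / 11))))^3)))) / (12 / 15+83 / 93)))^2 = 29019930610225 / 150472054433701397625984515875771359917521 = 0.00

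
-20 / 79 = -0.25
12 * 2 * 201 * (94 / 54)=25192 / 3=8397.33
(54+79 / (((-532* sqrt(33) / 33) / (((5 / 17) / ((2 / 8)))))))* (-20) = -1080+7900* sqrt(33) / 2261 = -1059.93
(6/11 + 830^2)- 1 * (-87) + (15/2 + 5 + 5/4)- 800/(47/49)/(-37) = 52721347923/76516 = 689023.84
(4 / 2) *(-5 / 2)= -5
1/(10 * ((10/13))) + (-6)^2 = 3613/100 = 36.13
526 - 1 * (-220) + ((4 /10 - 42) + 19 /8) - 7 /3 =84533 /120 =704.44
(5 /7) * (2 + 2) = 20 /7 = 2.86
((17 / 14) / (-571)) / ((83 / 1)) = -17 / 663502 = -0.00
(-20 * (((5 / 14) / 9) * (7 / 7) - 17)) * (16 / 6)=170960 / 189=904.55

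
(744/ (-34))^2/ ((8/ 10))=172980/ 289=598.55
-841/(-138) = 841/138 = 6.09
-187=-187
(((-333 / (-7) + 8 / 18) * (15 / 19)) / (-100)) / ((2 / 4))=-605 / 798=-0.76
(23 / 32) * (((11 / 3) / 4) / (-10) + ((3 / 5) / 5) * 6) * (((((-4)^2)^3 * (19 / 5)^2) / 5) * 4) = 200334784 / 9375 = 21369.04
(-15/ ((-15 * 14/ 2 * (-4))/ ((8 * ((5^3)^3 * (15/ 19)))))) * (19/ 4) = -2092633.93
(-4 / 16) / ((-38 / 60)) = 15 / 38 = 0.39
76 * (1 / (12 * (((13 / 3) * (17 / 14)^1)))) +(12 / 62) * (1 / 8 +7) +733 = 20157907 / 27404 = 735.58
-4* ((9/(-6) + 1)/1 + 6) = -22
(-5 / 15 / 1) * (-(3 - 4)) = -1 / 3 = -0.33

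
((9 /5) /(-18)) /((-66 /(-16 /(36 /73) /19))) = -73 /28215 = -0.00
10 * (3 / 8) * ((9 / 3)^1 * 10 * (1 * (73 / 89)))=16425 / 178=92.28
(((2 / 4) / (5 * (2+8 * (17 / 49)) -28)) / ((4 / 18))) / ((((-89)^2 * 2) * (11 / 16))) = -441 / 8800231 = -0.00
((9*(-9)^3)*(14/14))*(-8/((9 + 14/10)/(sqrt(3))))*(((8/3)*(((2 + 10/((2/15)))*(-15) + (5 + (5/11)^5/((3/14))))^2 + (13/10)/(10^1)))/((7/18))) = 77150264448117917119176*sqrt(3)/1685932599065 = 79260688069.99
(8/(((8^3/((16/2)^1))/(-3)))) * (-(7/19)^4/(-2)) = -7203/2085136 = -0.00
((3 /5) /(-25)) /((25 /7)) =-21 /3125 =-0.01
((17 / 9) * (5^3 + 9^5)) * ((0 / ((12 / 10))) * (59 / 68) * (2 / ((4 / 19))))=0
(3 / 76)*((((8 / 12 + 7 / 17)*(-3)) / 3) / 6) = -55 / 7752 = -0.01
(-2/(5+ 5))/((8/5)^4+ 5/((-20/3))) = -500/14509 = -0.03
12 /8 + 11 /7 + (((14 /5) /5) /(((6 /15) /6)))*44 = 26087 /70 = 372.67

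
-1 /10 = -0.10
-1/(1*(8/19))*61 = -144.88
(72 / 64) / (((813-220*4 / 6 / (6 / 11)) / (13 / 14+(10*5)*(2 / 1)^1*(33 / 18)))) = 208953 / 548464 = 0.38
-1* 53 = -53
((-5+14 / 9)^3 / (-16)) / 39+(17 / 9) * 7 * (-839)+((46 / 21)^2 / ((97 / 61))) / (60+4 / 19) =-263836273628995 / 23783327568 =-11093.33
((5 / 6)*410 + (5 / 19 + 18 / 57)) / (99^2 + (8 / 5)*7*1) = 97540 / 2796477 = 0.03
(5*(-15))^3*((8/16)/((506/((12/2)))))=-1265625/506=-2501.24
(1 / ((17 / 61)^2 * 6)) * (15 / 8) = 18605 / 4624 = 4.02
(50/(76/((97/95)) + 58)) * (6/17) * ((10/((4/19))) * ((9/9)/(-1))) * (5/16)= -1151875/582352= -1.98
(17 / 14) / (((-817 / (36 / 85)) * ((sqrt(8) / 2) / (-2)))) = 0.00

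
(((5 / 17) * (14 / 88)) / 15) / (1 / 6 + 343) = 7 / 770066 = 0.00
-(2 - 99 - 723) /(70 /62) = 5084 /7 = 726.29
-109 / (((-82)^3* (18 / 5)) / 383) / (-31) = -208735 / 307663344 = -0.00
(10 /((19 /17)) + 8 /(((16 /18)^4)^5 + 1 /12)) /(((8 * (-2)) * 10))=-4432390799126247310039 /13169646580598473539920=-0.34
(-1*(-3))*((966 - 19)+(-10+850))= 5361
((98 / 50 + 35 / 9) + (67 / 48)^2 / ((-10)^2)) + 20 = 1986691 / 76800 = 25.87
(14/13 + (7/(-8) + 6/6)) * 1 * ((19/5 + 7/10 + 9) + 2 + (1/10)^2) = 7755/416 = 18.64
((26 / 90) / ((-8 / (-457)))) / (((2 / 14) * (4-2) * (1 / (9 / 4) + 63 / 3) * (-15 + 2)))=-3199 / 15440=-0.21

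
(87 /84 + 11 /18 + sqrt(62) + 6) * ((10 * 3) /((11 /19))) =183065 /462 + 570 * sqrt(62) /11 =804.26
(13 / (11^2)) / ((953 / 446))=5798 / 115313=0.05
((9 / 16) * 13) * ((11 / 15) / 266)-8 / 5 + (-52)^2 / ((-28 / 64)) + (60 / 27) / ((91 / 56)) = -6180.78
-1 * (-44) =44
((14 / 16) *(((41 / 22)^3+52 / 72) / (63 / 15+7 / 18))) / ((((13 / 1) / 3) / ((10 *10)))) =258562875 / 8167016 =31.66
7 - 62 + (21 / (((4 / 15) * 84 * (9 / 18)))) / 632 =-278065 / 5056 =-55.00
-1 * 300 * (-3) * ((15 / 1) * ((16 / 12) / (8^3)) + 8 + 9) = 15335.16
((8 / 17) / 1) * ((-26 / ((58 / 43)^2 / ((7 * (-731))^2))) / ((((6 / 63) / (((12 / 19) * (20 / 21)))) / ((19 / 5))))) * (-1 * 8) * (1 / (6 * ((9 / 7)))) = 33171887641984 / 7569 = 4382598446.56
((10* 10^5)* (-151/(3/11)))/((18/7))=-5813500000/27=-215314814.81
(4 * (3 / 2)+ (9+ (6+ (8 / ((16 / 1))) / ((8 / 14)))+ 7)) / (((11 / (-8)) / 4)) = -84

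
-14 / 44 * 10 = -35 / 11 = -3.18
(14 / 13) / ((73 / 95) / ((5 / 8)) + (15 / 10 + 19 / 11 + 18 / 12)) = 36575 / 202306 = 0.18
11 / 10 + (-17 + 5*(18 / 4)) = 33 / 5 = 6.60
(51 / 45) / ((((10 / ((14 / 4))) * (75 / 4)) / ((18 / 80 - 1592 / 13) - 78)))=-12390637 / 2925000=-4.24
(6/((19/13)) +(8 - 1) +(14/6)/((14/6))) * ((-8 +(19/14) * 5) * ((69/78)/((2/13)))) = -44965/532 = -84.52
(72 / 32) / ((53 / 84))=189 / 53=3.57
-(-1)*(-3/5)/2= -3/10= -0.30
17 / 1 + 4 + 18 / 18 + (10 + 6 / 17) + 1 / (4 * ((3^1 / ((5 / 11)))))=72685 / 2244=32.39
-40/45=-8/9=-0.89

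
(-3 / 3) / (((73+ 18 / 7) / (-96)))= 672 / 529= 1.27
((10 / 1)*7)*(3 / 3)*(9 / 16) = 315 / 8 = 39.38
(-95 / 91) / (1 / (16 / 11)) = -1520 / 1001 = -1.52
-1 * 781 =-781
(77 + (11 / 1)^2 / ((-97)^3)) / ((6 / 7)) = 245964950 / 2738019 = 89.83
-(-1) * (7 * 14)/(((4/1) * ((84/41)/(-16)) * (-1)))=574/3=191.33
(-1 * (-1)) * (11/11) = 1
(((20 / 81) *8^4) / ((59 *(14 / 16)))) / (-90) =-65536 / 301077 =-0.22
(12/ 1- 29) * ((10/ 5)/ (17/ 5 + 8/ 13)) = -2210/ 261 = -8.47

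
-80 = -80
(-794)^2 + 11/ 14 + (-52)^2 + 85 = 8865161/ 14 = 633225.79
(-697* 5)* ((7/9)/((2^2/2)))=-24395/18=-1355.28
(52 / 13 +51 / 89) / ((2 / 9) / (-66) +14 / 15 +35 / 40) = 4835160 / 1908427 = 2.53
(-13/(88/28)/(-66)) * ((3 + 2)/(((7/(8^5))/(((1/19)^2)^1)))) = 532480/131043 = 4.06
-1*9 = -9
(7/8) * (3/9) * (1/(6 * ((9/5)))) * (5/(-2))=-175/2592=-0.07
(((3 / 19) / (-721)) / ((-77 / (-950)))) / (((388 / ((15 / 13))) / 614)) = -345375 / 70006937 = -0.00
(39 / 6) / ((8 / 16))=13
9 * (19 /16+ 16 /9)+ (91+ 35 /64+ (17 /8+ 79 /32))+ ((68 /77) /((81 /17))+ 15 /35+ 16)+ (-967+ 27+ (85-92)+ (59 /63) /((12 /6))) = -322164383 /399168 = -807.09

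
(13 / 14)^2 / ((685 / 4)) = 169 / 33565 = 0.01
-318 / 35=-9.09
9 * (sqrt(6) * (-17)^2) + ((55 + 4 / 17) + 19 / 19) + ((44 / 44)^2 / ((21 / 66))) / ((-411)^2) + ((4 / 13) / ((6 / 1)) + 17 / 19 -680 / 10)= -53715715789 / 4965094953 + 2601 * sqrt(6)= 6360.30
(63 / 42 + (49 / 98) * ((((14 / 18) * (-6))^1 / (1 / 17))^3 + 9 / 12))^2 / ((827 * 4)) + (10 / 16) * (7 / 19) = 55249557971588251 / 2932422912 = 18840924.26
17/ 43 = 0.40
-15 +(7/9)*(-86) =-737/9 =-81.89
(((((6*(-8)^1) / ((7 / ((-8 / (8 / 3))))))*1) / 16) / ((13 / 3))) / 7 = 27 / 637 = 0.04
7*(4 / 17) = 28 / 17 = 1.65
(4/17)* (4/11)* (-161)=-2576/187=-13.78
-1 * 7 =-7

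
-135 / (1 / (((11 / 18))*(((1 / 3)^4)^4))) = -55 / 28697814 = -0.00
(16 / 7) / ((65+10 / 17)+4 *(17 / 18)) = 2448 / 74291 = 0.03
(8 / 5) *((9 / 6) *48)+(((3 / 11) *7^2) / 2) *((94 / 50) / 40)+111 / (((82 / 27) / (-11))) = -258443331 / 902000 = -286.52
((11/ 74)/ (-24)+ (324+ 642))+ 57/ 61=104753137/ 108336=966.93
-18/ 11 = -1.64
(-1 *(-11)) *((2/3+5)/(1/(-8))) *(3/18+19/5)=-89012/45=-1978.04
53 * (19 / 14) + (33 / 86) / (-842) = 36459211 / 506884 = 71.93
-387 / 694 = -0.56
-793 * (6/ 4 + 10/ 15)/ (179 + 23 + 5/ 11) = -113399/ 13362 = -8.49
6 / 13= 0.46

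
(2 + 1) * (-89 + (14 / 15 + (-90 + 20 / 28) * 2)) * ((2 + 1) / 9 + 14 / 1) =-1203871 / 105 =-11465.44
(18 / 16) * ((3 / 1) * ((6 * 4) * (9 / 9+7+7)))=1215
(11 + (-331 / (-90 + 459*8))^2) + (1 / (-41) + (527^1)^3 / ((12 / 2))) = 12832634078020163 / 526059684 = 24393874.82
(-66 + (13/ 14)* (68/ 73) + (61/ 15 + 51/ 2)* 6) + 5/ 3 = 873286/ 7665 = 113.93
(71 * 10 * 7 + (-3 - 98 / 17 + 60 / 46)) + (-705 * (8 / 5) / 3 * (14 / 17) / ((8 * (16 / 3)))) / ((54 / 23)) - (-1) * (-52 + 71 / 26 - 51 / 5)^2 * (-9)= -6391919602949 / 237884400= -26869.86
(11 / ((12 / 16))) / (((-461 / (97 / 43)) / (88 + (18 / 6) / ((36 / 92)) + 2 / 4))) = -1231318 / 178407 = -6.90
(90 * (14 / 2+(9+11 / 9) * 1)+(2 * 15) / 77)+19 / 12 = 1551.97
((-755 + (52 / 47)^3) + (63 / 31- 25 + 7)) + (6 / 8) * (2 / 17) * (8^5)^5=182387974990562765065911064092 / 54714721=3333435164378573091251.09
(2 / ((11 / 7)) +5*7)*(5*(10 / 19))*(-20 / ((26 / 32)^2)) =-5376000 / 1859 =-2891.88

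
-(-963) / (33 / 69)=22149 / 11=2013.55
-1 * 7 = -7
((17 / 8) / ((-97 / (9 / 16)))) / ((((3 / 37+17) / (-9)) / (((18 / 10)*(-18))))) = -4126869 / 19617280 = -0.21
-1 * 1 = -1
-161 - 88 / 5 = -893 / 5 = -178.60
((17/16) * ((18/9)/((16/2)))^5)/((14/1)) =17/229376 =0.00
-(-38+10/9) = 332/9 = 36.89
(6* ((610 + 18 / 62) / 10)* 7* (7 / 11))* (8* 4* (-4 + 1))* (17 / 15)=-1512914592 / 8525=-177467.99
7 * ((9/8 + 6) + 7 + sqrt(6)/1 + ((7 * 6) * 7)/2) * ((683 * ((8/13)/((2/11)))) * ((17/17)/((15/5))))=210364 * sqrt(6)/39 + 67789799/78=882312.41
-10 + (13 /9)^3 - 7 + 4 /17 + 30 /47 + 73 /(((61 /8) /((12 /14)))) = -1220345990 /248715117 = -4.91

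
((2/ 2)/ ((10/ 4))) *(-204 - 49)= -506/ 5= -101.20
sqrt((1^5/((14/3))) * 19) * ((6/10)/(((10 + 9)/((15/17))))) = 9 * sqrt(798)/4522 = 0.06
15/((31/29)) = 435/31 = 14.03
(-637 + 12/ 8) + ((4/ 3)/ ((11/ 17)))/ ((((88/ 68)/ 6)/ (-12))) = -750.14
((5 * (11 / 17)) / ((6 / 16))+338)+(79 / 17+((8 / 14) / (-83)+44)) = 11712175 / 29631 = 395.27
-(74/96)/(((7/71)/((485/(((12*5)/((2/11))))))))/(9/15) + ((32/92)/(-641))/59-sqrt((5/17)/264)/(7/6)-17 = -2092020275651/57868515936-sqrt(5610)/2618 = -36.18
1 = 1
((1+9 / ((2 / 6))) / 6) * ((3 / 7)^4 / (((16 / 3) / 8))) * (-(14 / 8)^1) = -81 / 196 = -0.41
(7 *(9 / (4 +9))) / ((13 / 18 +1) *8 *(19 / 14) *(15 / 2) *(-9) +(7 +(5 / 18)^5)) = -0.00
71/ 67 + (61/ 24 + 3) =10615/ 1608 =6.60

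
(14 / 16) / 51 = 7 / 408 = 0.02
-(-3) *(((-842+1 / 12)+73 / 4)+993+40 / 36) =1534 / 3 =511.33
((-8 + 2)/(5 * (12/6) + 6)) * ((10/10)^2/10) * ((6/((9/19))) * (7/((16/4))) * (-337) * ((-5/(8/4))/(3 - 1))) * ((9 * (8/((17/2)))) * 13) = -5244057/136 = -38559.24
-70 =-70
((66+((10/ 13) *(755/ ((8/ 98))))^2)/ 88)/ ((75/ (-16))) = -34215795241/ 278850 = -122703.23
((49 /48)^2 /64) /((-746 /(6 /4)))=-2401 /73334784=-0.00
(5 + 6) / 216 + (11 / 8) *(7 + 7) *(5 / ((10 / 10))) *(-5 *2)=-207889 / 216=-962.45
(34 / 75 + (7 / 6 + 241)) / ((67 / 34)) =206227 / 1675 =123.12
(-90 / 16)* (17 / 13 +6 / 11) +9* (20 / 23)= -68355 / 26312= -2.60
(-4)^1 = -4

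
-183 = -183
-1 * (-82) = 82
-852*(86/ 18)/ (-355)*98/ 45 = 16856/ 675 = 24.97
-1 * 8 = -8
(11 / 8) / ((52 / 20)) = 55 / 104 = 0.53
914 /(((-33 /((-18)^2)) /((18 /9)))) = -197424 /11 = -17947.64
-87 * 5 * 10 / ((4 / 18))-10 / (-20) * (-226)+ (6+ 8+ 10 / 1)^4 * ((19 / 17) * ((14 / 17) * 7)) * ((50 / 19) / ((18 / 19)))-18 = 1710324166 / 289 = 5918076.70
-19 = -19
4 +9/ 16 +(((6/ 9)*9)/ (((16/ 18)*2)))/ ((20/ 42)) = 233/ 20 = 11.65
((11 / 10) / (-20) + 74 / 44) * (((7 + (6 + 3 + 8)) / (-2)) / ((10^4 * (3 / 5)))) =-3579 / 1100000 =-0.00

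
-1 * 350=-350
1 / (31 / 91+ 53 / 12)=1092 / 5195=0.21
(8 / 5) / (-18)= -0.09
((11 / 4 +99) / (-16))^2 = 165649 / 4096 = 40.44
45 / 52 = 0.87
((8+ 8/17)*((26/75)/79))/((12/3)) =312/33575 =0.01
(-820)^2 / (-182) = -336200 / 91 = -3694.51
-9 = -9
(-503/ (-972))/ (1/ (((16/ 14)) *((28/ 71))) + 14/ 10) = 20120/ 140697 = 0.14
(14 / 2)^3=343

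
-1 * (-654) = 654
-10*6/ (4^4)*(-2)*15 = 7.03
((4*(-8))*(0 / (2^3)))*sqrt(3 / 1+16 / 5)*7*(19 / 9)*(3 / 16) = 0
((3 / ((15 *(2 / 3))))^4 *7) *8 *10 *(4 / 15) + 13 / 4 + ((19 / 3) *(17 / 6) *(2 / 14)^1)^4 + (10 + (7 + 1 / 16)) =5096602835003 / 78764805000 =64.71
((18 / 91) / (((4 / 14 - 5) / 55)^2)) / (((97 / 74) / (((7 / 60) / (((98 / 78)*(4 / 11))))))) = 2035 / 388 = 5.24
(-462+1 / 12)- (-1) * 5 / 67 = -371321 / 804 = -461.84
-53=-53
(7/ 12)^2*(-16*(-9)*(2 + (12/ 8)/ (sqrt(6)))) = 49*sqrt(6)/ 4 + 98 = 128.01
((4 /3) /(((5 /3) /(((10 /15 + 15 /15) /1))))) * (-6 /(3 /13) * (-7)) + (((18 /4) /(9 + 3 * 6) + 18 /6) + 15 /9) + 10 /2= 505 /2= 252.50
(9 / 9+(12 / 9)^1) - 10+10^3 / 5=577 / 3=192.33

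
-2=-2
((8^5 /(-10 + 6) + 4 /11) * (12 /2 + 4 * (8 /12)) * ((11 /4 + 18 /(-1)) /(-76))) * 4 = -11909274 /209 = -56982.17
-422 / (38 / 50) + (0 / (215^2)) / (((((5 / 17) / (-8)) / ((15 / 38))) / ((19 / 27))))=-10550 / 19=-555.26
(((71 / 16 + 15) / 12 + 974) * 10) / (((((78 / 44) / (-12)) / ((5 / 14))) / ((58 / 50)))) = -59754761 / 2184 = -27360.24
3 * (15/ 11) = 45/ 11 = 4.09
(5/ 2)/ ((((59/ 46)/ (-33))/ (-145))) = 550275/ 59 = 9326.69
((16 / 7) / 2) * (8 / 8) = 8 / 7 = 1.14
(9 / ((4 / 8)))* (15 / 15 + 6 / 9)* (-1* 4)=-120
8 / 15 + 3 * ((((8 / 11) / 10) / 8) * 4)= 106 / 165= 0.64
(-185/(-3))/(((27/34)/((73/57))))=459170/4617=99.45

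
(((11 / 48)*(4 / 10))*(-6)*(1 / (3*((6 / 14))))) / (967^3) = -77 / 162761591340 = -0.00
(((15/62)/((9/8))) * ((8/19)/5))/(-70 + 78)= 4/1767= 0.00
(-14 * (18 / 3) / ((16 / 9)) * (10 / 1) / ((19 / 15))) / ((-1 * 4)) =14175 / 152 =93.26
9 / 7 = 1.29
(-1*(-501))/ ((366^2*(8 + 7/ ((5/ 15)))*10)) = 0.00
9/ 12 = 3/ 4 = 0.75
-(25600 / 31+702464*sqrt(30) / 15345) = -25600 / 31 - 702464*sqrt(30) / 15345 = -1076.54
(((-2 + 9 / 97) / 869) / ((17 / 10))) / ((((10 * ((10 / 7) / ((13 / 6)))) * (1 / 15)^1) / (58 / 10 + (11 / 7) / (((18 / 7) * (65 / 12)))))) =-298627 / 17195772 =-0.02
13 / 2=6.50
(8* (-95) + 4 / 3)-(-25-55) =-2036 / 3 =-678.67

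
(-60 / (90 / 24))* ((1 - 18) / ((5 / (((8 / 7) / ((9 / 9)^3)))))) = 2176 / 35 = 62.17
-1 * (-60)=60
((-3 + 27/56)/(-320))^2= 19881/321126400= 0.00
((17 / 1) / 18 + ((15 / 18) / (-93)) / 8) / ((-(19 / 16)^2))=-67376 / 100719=-0.67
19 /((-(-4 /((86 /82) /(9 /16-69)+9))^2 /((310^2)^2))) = -71374177272081935275 /80622441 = -885289212120.01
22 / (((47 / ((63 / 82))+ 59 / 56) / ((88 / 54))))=54208 / 94089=0.58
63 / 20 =3.15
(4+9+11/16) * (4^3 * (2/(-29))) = -60.41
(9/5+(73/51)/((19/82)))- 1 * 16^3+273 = -18483784/4845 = -3815.02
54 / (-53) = -54 / 53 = -1.02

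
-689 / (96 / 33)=-7579 / 32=-236.84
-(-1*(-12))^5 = -248832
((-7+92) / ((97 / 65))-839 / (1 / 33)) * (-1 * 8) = 21440912 / 97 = 221040.33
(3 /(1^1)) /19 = 3 /19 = 0.16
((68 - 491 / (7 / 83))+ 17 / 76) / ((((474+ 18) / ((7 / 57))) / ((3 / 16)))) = -1020311 / 3789056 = -0.27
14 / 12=7 / 6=1.17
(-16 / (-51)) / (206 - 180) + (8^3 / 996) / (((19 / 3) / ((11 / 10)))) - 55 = -286996693 / 5227755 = -54.90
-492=-492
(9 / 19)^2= 81 / 361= 0.22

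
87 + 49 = 136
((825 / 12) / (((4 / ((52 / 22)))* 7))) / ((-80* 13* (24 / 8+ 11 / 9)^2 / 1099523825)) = -23437218375 / 68096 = -344179.08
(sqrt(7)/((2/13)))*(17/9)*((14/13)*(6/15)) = 238*sqrt(7)/45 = 13.99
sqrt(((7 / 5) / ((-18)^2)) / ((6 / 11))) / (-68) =-sqrt(2310) / 36720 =-0.00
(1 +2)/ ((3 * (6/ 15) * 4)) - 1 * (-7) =61/ 8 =7.62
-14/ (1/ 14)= -196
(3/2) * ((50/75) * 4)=4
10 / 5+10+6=18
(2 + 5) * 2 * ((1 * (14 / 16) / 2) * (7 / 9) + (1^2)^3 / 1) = 1351 / 72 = 18.76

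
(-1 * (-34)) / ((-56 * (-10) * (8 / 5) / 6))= 51 / 224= 0.23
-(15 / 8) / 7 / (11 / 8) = -15 / 77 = -0.19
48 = 48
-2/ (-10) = 1/ 5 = 0.20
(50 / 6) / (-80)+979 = 46987 / 48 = 978.90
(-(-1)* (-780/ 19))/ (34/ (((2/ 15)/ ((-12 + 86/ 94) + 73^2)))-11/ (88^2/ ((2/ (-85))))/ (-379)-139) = -415712668800/ 13730593276062947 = -0.00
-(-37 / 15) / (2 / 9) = 111 / 10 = 11.10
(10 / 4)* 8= 20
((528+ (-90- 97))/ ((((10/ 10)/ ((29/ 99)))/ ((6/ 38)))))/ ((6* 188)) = 899/ 64296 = 0.01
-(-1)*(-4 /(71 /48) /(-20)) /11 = 48 /3905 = 0.01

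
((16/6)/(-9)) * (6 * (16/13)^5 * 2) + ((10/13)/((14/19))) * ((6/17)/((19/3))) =-3969842998/397654803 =-9.98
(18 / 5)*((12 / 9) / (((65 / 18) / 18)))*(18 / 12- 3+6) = 34992 / 325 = 107.67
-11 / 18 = -0.61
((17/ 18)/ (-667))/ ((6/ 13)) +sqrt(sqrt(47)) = -221/ 72036 +47^(1/ 4) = 2.62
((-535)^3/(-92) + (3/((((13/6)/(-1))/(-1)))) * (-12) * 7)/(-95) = -17519.41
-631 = -631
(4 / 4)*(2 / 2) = 1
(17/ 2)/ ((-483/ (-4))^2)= 136/ 233289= 0.00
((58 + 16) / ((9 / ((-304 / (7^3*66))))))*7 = -11248 / 14553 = -0.77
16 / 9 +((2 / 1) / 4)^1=41 / 18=2.28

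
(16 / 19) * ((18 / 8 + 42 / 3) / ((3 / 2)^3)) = 2080 / 513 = 4.05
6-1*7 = -1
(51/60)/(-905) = -17/18100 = -0.00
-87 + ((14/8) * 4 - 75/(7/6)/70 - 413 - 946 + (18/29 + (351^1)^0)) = -2043821/1421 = -1438.30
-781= -781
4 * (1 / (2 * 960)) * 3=1 / 160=0.01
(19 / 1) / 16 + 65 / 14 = 653 / 112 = 5.83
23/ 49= 0.47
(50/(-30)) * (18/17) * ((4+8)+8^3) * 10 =-157200/17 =-9247.06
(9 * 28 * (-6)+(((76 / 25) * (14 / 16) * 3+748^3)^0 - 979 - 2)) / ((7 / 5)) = -1780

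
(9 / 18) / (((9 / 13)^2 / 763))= 128947 / 162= 795.97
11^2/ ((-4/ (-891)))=107811/ 4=26952.75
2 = 2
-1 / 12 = -0.08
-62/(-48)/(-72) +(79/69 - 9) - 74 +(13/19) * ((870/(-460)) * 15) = -76483019/755136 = -101.28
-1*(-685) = 685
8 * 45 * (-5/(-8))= 225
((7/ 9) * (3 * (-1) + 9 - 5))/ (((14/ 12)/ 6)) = 4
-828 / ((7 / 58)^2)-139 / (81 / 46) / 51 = -11506767658 / 202419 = -56846.28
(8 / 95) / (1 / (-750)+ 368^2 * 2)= 0.00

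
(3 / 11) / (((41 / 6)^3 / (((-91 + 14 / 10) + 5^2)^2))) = 67605192 / 18953275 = 3.57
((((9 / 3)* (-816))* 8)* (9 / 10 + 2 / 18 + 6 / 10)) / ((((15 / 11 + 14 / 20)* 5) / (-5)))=3470720 / 227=15289.52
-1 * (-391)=391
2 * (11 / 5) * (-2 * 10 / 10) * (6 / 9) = -88 / 15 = -5.87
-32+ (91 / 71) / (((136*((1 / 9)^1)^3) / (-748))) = -5170.94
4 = 4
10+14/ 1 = 24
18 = 18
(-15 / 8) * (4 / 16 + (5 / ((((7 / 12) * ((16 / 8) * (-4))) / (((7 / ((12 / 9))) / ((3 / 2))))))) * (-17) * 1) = -120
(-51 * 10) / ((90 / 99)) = -561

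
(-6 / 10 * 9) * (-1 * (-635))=-3429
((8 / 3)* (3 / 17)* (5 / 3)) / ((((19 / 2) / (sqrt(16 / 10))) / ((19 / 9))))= 32* sqrt(10) / 459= 0.22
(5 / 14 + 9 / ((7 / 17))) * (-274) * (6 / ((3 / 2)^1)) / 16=-42607 / 28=-1521.68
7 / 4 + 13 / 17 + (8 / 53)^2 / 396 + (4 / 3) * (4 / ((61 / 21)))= 5018774645 / 1153521468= 4.35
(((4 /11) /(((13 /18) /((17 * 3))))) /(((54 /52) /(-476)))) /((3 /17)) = -2201024 /33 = -66697.70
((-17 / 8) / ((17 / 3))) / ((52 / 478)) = -717 / 208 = -3.45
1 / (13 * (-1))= -1 / 13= -0.08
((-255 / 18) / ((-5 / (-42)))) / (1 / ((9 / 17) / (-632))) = 63 / 632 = 0.10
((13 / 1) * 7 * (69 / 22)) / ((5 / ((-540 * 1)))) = -30824.18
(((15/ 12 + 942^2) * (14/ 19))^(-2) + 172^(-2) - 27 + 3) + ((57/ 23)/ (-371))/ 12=-534320946687547964546969/ 22262887762795984231984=-24.00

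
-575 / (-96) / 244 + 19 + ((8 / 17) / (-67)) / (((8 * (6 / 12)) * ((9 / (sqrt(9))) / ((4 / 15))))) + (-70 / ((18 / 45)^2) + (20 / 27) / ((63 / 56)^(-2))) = -167098350229 / 400199040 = -417.54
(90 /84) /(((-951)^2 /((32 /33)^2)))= 2560 /2298082941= 0.00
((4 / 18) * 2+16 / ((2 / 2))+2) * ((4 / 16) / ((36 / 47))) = 3901 / 648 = 6.02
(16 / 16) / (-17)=-1 / 17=-0.06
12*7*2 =168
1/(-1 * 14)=-1/14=-0.07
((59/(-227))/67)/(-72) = 59/1095048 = 0.00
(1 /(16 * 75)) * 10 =1 /120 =0.01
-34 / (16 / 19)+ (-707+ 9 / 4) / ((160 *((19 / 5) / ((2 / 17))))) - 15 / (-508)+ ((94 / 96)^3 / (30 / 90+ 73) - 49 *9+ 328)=-51056631023597 / 332683591680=-153.47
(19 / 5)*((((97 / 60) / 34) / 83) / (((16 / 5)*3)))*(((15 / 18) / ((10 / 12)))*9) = 1843 / 903040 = 0.00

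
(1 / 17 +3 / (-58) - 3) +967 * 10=9531669 / 986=9667.01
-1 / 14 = -0.07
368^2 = 135424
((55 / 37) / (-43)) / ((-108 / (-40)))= -550 / 42957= -0.01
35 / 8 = 4.38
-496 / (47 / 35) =-17360 / 47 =-369.36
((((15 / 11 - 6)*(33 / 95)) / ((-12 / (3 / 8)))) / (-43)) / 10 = -153 / 1307200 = -0.00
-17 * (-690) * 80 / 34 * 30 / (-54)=-46000 / 3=-15333.33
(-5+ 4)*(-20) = 20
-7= -7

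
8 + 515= 523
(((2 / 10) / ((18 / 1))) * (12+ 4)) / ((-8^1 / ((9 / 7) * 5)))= -1 / 7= -0.14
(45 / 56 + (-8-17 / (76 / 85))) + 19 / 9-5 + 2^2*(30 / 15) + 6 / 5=-952739 / 47880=-19.90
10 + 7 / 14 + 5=31 / 2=15.50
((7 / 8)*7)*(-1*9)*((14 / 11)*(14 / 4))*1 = -21609 / 88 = -245.56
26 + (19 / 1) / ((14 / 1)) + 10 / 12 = 592 / 21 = 28.19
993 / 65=15.28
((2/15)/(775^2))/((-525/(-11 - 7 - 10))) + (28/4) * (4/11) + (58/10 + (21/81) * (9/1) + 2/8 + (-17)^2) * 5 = 44283105234727/29730937500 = 1489.46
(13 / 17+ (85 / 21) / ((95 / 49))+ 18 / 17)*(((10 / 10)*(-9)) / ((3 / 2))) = -23.47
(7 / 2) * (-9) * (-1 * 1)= 63 / 2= 31.50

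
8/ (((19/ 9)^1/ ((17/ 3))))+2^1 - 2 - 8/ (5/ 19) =-848/ 95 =-8.93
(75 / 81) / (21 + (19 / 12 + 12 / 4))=100 / 2763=0.04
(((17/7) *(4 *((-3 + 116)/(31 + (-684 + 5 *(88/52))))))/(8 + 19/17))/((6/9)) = -849082/3030405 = -0.28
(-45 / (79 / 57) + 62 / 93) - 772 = -190501 / 237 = -803.80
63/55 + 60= 3363/55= 61.15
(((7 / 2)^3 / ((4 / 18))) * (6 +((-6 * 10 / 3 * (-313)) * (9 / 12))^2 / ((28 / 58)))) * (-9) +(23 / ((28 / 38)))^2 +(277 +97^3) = -124320120108777 / 1568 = -79285790885.70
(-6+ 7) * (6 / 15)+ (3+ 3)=32 / 5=6.40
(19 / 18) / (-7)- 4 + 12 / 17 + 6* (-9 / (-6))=11899 / 2142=5.56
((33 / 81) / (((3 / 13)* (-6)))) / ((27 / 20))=-1430 / 6561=-0.22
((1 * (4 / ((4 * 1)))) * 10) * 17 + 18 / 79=13448 / 79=170.23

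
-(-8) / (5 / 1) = 1.60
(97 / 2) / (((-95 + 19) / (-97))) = 9409 / 152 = 61.90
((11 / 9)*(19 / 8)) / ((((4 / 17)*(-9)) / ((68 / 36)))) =-60401 / 23328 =-2.59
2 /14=1 /7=0.14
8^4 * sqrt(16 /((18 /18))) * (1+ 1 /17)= 294912 /17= 17347.76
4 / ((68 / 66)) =66 / 17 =3.88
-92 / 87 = -1.06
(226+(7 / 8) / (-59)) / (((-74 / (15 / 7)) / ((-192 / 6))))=3199950 / 15281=209.41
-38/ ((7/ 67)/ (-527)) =1341742/ 7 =191677.43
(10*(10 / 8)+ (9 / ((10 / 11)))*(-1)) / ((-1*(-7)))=0.37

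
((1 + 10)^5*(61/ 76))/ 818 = 9824111/ 62168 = 158.03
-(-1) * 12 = 12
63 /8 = 7.88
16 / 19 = 0.84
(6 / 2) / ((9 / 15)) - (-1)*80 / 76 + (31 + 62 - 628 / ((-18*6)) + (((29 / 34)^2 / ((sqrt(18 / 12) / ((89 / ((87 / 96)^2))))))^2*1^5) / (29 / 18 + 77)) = 9553493818691 / 60627476295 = 157.58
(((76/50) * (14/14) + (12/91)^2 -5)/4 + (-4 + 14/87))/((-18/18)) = 338951089/72044700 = 4.70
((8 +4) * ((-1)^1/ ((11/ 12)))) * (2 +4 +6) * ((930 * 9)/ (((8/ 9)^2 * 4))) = -9152595/ 22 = -416027.05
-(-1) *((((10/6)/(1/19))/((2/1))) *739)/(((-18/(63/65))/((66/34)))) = -1081157/884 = -1223.03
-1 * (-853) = 853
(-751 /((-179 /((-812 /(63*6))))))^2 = 1897299364 /23357889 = 81.23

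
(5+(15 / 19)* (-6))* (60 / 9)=1.75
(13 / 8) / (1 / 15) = 195 / 8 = 24.38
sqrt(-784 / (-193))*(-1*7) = -196*sqrt(193) / 193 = -14.11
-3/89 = -0.03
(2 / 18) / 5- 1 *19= -854 / 45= -18.98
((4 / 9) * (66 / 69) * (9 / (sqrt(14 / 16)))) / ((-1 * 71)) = -176 * sqrt(14) / 11431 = -0.06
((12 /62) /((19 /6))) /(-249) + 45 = 2199903 /48887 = 45.00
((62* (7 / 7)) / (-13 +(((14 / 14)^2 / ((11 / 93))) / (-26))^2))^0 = 1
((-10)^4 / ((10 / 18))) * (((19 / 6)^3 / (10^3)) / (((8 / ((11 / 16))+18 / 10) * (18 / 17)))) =6413165 / 159624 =40.18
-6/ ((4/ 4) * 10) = -3/ 5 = -0.60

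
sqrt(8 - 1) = sqrt(7) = 2.65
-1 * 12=-12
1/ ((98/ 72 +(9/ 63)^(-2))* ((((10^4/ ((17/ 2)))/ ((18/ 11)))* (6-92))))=-1377/ 4287745000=-0.00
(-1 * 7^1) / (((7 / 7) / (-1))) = 7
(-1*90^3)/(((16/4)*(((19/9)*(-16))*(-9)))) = -91125/152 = -599.51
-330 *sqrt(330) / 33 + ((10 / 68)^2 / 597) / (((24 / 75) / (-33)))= -10 *sqrt(330)-6875 / 1840352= -181.66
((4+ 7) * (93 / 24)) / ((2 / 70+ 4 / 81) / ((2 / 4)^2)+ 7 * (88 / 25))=4833675 / 2829536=1.71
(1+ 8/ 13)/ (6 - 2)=21/ 52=0.40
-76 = -76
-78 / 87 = -26 / 29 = -0.90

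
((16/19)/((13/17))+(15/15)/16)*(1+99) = 114975/988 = 116.37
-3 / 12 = -1 / 4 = -0.25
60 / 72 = 5 / 6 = 0.83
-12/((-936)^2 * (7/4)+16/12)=-9/1149877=-0.00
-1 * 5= -5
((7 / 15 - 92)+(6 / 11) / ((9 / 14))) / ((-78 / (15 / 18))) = 1151 / 1188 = 0.97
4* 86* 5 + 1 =1721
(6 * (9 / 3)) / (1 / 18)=324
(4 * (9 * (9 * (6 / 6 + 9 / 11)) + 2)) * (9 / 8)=7389 / 11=671.73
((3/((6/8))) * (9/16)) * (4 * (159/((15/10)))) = 954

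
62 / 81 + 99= 8081 / 81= 99.77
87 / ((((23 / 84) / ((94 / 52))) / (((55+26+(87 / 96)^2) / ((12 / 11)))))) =43079.73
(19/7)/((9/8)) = 152/63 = 2.41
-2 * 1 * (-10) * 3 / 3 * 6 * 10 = 1200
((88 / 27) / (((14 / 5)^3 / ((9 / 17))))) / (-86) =-1375 / 1504398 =-0.00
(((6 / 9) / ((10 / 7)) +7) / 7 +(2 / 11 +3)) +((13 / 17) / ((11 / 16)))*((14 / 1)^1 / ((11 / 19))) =961007 / 30855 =31.15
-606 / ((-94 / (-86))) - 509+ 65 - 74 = -50404 / 47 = -1072.43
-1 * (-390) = 390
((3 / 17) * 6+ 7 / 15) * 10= 778 / 51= 15.25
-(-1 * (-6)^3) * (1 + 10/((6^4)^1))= -653/3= -217.67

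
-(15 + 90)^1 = -105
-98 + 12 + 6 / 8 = -341 / 4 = -85.25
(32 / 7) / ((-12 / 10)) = -80 / 21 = -3.81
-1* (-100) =100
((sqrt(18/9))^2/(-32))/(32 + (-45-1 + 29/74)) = 37/8056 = 0.00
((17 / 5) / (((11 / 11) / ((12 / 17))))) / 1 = 12 / 5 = 2.40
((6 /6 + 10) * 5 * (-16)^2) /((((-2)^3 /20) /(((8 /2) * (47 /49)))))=-6617600 /49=-135053.06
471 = 471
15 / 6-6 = -7 / 2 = -3.50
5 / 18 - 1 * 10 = -175 / 18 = -9.72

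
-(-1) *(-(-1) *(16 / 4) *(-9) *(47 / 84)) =-141 / 7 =-20.14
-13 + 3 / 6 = -12.50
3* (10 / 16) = 15 / 8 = 1.88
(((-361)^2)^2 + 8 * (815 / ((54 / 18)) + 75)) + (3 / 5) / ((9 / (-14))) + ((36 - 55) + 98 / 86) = 3651466646041 / 215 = 16983565795.54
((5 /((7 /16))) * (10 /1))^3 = 512000000 /343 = 1492711.37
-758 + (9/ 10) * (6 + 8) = -3727/ 5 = -745.40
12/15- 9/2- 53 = -567/10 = -56.70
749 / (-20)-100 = -2749 / 20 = -137.45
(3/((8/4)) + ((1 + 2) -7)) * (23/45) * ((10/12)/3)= -115/324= -0.35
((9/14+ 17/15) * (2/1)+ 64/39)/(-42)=-2363/19110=-0.12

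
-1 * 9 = -9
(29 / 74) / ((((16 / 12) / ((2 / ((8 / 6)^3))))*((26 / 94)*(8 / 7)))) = 772821 / 985088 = 0.78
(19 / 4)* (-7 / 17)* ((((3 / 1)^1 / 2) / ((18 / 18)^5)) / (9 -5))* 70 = -13965 / 272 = -51.34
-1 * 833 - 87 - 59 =-979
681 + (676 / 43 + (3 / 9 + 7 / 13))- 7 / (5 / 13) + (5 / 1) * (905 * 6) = 233349458 / 8385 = 27829.39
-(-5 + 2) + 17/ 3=8.67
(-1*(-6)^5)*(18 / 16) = 8748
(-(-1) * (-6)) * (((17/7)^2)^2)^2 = -41854544646/5764801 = -7260.36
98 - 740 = -642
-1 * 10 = -10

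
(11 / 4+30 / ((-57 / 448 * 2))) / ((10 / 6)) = -26253 / 380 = -69.09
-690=-690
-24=-24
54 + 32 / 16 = 56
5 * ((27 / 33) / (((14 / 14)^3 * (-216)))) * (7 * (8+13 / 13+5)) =-245 / 132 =-1.86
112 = 112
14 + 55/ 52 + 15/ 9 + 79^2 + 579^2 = 53273801/ 156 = 341498.72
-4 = -4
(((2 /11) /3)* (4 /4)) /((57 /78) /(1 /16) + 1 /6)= 52 /10175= 0.01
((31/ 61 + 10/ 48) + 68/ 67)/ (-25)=-33967/ 490440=-0.07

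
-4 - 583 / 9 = -619 / 9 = -68.78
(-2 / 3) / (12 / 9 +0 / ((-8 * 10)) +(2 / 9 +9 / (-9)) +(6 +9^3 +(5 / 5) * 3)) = -6 / 6647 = -0.00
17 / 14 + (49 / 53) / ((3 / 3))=1587 / 742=2.14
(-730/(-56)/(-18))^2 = 133225/254016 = 0.52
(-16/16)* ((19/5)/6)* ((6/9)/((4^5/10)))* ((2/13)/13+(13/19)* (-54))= 14825/97344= 0.15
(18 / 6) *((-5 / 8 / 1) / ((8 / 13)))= -195 / 64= -3.05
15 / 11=1.36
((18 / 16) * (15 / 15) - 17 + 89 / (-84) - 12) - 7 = -35.93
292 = 292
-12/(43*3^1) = -4/43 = -0.09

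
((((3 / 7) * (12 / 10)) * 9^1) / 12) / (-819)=-3 / 6370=-0.00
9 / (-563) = -9 / 563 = -0.02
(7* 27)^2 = 35721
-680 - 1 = -681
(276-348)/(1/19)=-1368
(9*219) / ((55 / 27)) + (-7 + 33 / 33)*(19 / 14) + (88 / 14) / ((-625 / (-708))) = 6645096 / 6875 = 966.56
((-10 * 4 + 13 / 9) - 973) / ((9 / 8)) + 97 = -64975 / 81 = -802.16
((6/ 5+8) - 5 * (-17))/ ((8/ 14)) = 3297/ 20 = 164.85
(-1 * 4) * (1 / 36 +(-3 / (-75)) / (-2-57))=-1439 / 13275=-0.11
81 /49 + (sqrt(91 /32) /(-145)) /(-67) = sqrt(182) /77720 + 81 /49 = 1.65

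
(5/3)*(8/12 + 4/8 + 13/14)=220/63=3.49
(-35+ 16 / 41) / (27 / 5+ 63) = -2365 / 4674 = -0.51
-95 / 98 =-0.97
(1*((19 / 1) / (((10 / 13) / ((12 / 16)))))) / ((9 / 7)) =1729 / 120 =14.41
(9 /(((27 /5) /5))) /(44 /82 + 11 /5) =5125 /1683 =3.05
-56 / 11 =-5.09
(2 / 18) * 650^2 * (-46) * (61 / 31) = -1185535000 / 279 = -4249229.39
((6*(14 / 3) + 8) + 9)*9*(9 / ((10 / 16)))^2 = 419904 / 5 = 83980.80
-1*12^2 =-144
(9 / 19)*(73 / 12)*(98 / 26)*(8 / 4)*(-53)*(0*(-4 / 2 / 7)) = 0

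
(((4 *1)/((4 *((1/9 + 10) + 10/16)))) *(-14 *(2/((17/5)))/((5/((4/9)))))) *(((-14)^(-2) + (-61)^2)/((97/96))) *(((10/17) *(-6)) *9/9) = 7907512320/8922739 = 886.22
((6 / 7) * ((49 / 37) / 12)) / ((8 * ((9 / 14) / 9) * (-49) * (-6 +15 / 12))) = 1 / 1406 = 0.00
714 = 714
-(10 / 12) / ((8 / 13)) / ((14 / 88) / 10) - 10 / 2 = -3785 / 42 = -90.12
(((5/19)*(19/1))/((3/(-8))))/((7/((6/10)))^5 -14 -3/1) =-405/6564718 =-0.00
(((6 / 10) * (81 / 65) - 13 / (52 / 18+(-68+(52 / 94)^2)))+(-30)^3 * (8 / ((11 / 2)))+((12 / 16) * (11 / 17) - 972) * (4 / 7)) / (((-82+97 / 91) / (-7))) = -10187179701841471 / 2957402615750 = -3444.64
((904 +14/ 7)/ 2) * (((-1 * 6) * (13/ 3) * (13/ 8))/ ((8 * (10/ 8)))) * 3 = -229671/ 40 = -5741.78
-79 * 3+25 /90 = -4261 /18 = -236.72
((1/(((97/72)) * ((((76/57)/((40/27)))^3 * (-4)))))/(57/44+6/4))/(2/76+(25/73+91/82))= -1525700/24773121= -0.06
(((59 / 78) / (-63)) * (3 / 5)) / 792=-59 / 6486480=-0.00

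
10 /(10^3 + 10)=1 /101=0.01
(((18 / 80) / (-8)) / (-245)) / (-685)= -0.00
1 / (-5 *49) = -1 / 245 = -0.00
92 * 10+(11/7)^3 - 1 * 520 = 138531/343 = 403.88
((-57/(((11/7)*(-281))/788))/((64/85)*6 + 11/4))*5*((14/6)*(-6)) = -1069000800/1091123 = -979.73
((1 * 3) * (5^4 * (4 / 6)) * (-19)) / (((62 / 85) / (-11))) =11103125 / 31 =358165.32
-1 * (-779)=779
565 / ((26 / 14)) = 304.23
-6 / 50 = -3 / 25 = -0.12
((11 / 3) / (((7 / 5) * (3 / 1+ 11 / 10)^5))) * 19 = 104500000 / 2432980221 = 0.04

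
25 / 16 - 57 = -887 / 16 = -55.44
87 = 87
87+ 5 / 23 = 2006 / 23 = 87.22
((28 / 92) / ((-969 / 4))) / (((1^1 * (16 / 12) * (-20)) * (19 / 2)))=7 / 1411510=0.00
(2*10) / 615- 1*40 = -4916 / 123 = -39.97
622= 622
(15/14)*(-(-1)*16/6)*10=200/7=28.57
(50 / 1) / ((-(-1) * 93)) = 50 / 93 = 0.54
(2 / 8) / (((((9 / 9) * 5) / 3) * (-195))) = -1 / 1300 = -0.00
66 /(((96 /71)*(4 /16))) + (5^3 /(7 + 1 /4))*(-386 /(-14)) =670.62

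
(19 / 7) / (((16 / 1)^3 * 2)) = 19 / 57344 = 0.00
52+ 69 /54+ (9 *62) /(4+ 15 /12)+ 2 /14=20123 /126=159.71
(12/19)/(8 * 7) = 3/266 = 0.01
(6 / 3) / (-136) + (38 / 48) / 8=0.08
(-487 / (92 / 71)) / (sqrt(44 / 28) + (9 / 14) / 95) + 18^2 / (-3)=-2184401975 * sqrt(77) / 63931237 - 13602203847 / 127862474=-406.20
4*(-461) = -1844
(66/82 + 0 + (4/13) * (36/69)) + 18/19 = 445527/232921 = 1.91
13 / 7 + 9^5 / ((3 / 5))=688918 / 7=98416.86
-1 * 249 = -249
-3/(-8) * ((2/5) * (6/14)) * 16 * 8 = 288/35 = 8.23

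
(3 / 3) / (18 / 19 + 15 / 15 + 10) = 19 / 227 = 0.08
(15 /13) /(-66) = -5 /286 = -0.02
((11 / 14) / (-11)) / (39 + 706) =-1 / 10430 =-0.00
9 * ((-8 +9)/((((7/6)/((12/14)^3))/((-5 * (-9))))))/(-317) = -524880/761117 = -0.69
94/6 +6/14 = 338/21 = 16.10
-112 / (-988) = 28 / 247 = 0.11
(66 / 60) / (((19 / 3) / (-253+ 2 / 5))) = -41679 / 950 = -43.87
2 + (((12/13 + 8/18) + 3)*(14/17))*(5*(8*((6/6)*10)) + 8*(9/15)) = 14499586/9945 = 1457.98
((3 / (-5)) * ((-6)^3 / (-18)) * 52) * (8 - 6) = -3744 / 5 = -748.80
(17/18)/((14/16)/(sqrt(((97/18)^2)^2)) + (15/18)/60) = 21.46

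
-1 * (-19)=19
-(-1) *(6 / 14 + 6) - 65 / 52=145 / 28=5.18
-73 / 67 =-1.09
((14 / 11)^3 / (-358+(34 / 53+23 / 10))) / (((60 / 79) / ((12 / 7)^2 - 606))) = 4.61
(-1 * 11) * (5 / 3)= -18.33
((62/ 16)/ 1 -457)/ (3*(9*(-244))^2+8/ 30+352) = -54375/ 1736112032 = -0.00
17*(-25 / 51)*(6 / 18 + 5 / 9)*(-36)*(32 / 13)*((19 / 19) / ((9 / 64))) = 1638400 / 351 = 4667.81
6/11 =0.55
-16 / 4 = -4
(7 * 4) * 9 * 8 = 2016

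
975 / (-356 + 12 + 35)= -325 / 103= -3.16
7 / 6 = 1.17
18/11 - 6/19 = 276/209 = 1.32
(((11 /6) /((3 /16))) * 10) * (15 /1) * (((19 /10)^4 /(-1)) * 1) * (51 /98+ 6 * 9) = -2553118711 /2450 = -1042089.27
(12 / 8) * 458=687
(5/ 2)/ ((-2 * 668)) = -5/ 2672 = -0.00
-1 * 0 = 0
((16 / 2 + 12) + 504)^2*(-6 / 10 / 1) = -823728 / 5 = -164745.60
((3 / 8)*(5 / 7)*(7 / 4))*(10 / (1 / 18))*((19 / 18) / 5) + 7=397 / 16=24.81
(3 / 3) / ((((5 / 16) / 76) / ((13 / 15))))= 15808 / 75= 210.77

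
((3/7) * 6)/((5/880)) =3168/7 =452.57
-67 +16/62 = -2069/31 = -66.74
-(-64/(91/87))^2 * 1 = -31002624/8281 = -3743.83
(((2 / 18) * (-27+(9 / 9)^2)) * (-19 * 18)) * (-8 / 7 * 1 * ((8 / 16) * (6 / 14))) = -11856 / 49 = -241.96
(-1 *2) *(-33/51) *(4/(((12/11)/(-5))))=-1210/51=-23.73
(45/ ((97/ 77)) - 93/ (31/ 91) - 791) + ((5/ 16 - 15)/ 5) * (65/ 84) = -1030.55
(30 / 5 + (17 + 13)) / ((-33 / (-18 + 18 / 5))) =864 / 55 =15.71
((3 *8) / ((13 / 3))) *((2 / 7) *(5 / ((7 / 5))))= 3600 / 637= 5.65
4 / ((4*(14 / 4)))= 2 / 7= 0.29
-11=-11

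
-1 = -1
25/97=0.26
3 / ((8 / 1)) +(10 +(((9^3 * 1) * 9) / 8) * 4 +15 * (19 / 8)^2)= 216031 / 64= 3375.48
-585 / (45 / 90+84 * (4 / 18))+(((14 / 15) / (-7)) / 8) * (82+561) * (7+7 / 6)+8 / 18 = -108189 / 920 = -117.60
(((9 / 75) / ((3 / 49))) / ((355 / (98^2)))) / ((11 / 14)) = 6588344 / 97625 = 67.49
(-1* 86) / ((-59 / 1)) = 1.46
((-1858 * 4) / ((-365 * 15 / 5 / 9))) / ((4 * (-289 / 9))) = -50166 / 105485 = -0.48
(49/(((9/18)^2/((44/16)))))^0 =1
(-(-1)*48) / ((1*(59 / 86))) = 4128 / 59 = 69.97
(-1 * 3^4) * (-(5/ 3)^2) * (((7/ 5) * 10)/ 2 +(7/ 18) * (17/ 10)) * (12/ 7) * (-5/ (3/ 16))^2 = 6304000/ 3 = 2101333.33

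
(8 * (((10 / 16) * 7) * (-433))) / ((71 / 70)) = -1060850 / 71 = -14941.55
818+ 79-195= 702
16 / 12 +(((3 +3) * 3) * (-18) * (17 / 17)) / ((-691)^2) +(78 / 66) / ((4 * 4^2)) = 1362523967 / 1008439872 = 1.35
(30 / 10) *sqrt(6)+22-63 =-41+3 *sqrt(6) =-33.65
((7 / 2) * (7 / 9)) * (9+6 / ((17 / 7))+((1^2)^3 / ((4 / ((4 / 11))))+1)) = 34.20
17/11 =1.55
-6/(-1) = 6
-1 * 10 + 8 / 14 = -66 / 7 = -9.43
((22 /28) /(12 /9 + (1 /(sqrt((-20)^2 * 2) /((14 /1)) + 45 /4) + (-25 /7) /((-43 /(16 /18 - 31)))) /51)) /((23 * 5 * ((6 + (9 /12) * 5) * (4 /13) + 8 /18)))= 592848005904 * sqrt(2) /2161620161080181537 + 6667813273112343 /4323240322160363074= 0.00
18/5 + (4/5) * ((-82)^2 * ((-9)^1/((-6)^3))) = 3416/15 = 227.73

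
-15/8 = -1.88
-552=-552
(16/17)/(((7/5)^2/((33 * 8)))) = 105600/833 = 126.77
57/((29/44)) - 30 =56.48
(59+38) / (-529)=-97 / 529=-0.18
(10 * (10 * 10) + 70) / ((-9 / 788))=-843160 / 9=-93684.44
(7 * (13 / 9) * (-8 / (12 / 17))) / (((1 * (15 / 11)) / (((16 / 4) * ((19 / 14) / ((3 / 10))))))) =-1520.63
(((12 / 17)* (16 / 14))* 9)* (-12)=-10368 / 119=-87.13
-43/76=-0.57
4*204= 816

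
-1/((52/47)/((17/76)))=-799/3952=-0.20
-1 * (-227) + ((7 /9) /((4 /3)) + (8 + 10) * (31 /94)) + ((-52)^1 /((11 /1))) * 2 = 1390099 /6204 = 224.06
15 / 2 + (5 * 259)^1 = 2605 / 2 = 1302.50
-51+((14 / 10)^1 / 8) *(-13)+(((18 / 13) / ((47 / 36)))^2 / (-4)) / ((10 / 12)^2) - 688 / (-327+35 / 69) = -677711343193 / 13140899200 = -51.57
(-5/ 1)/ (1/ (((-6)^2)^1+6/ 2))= -195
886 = 886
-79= -79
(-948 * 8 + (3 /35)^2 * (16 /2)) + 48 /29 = -269360712 /35525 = -7582.29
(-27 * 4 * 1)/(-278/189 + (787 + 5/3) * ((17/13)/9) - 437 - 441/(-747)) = 847098/2535709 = 0.33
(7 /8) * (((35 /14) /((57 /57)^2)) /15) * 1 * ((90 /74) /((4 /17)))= 1785 /2368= 0.75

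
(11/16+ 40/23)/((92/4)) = 893/8464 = 0.11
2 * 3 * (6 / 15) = 2.40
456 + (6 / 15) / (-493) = 1124038 / 2465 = 456.00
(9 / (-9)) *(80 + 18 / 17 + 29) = -1871 / 17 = -110.06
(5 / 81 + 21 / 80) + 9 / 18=0.82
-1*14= -14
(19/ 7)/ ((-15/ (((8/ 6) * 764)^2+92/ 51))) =-3016546172/ 16065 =-187771.31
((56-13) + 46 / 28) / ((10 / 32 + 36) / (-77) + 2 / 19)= -41800 / 343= -121.87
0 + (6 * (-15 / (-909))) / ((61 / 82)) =820 / 6161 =0.13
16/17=0.94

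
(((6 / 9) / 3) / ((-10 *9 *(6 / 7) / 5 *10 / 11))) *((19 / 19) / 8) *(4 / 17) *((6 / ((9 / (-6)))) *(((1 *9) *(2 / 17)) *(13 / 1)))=1001 / 39015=0.03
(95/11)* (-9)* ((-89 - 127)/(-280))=-59.96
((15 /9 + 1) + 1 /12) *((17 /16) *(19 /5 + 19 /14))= 67507 /4480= 15.07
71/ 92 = 0.77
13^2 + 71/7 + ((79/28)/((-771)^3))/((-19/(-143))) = 6239879784721/34831864836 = 179.14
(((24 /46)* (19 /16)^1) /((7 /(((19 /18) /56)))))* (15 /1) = 1805 /72128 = 0.03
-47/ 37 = -1.27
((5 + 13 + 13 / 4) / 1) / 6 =85 / 24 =3.54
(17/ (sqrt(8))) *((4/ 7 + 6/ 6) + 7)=255 *sqrt(2)/ 7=51.52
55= 55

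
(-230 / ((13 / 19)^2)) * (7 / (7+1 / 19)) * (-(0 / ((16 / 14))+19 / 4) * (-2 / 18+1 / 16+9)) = 135226934045 / 6522048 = 20733.81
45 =45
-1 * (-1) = 1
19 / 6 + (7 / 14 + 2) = 17 / 3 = 5.67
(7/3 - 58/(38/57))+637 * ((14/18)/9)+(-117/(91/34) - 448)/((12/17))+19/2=-406376/567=-716.71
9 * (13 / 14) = 117 / 14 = 8.36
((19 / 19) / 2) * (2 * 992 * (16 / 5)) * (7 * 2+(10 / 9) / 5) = 45147.02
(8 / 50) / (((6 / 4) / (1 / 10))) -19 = -7121 / 375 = -18.99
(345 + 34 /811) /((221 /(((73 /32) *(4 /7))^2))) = 1491208741 /562068416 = 2.65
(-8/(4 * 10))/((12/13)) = -13/60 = -0.22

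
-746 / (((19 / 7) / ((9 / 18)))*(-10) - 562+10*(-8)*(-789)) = -2611 / 218763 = -0.01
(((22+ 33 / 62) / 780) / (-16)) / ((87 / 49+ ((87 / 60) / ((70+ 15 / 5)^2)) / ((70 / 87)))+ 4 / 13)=-14361655 / 16573580592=-0.00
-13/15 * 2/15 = -26/225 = -0.12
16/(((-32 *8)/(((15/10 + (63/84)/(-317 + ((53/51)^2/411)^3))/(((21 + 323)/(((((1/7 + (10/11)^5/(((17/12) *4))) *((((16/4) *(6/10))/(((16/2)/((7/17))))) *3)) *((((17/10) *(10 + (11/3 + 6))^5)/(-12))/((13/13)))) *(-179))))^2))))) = -5389166118211050077161782109104576344532965338188104527/139872846802283732669260650823903365028380672000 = -38529037.20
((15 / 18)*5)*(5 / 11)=125 / 66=1.89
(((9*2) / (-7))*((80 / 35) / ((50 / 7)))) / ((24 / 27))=-0.93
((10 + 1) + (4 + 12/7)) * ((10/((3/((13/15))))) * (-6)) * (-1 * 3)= 6084/7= 869.14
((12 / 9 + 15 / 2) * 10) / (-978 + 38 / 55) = -14575 / 161256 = -0.09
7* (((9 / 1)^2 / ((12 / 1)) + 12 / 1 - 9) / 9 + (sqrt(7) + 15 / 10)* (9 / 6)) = 70 / 3 + 21* sqrt(7) / 2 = 51.11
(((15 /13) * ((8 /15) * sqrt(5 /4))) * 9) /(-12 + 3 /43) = -172 * sqrt(5) /741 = -0.52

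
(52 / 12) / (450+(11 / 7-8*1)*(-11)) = 91 / 10935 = 0.01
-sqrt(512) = -22.63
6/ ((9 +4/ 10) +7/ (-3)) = 45/ 53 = 0.85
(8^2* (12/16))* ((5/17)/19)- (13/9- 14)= 38659/2907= 13.30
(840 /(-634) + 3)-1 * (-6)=2433 /317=7.68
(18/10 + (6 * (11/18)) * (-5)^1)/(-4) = 62/15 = 4.13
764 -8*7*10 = 204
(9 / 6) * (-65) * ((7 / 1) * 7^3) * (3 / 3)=-468195 / 2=-234097.50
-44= -44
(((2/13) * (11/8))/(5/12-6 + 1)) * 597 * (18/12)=-5373/130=-41.33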